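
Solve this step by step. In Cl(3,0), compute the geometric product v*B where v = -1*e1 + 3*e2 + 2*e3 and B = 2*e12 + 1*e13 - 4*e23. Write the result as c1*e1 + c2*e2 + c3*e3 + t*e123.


vB has grade-1 (vector) and grade-3 (trivector) parts: vB = (v _| B) + (v ^ B).
Vector part <vB>_1:
  e1: -v2*b12 - v3*b13 = -(3)*(2) - (2)*(1) = -8
  e2: v1*b12 - v3*b23 = (-1)*(2) - (2)*(-4) = 6
  e3: v1*b13 + v2*b23 = (-1)*(1) + (3)*(-4) = -13
Trivector part <vB>_3:
  e123: v1*b23 - v2*b13 + v3*b12 = (-1)*(-4) - (3)*(1) + (2)*(2) = 5
vB = -8*e1 + 6*e2 - 13*e3 + 5*e123


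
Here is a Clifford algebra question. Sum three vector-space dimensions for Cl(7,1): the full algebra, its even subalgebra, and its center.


n = 7 + 1 = 8
Total dim = 2^8 = 256
Even subalgebra dim = 2^7 = 128
n is even, so center dim = 1
Sum = 256 + 128 + 1 = 385


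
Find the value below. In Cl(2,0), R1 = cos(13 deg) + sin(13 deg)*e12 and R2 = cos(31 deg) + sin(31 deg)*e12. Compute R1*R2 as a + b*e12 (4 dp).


Same-plane rotors commute and their half-angles add:
R1*R2 = cos(a1 + a2) + sin(a1 + a2)*e12.
a1 + a2 = 13 + 31 = 44 deg
cos(44 deg) = 0.7193
sin(44 deg) = 0.6947
R1*R2 = 0.7193 + 0.6947*e12


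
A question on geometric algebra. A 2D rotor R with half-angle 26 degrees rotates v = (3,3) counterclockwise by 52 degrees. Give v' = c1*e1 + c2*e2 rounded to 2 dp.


Rotor R = cos(26deg) - sin(26deg)*e12
Rotation angle theta = 2 * 26 = 52 degrees
v' = R*v*~R rotates v by theta.
cos(52deg) = 0.6157, sin(52deg) = 0.7880
v'_1 = 3*cos(52deg) - 3*sin(52deg)
= 3*0.6157 - 3*0.7880
= -0.52
v'_2 = 3*sin(52deg) + 3*cos(52deg)
= 3*0.7880 + 3*0.6157
= 4.21
v' = -0.52*e1 + 4.21*e2


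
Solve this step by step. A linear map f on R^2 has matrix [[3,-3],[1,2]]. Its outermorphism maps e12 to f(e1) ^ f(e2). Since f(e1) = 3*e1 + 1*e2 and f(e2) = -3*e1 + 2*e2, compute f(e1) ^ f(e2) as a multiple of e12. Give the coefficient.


The outermorphism of a linear map f sends e1^e2 to f(e1)^f(e2).
f(e1) = 3*e1 + 1*e2
f(e2) = -3*e1 + 2*e2
f(e1) ^ f(e2) = (3*e1 + 1*e2) ^ (-3*e1 + 2*e2)
= 3*2*e12 + 1*(-3)*e21
= (6 - (-3))*e12
= 9*e12
Coefficient = 9


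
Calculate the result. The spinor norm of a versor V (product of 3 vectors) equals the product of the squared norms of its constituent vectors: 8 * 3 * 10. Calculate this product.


Spinor norm N(V) = |v1|^2 * |v2|^2 * ... * |v3|^2
= 8 * 3 * 10
Running product: 8, 24, 240
N(V) = 240


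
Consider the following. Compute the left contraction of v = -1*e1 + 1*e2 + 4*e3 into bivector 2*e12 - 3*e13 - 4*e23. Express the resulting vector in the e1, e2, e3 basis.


Left contraction v _| B = <vB>_1 (grade-1 part of the geometric product vB).
Using e1_|e12 = e2, e2_|e12 = -e1, e1_|e13 = e3, e3_|e13 = -e1, e2_|e23 = e3, e3_|e23 = -e2:
e1 coeff: -v2*b12 - v3*b13 = -(1)*(2) - (4)*(-3) = 10
e2 coeff: v1*b12 - v3*b23 = (-1)*(2) - (4)*(-4) = 14
e3 coeff: v1*b13 + v2*b23 = (-1)*(-3) + (1)*(-4) = -1
v _| B = 10*e1 + 14*e2 - 1*e3


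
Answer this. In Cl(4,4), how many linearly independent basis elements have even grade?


Even subalgebra dimension = 2^(n-1)
n = 4 + 4 = 8
2^(8 - 1) = 2^7 = 128
Verification: sum of C(8,k) for even k = 1 + 28 + 70 + 28 + 1 = 128
Result = 128


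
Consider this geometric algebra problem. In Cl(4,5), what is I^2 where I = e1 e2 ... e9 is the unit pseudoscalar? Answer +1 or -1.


The pseudoscalar I = e1...e_n (product of all n generators) of Cl(p,q) satisfies I^2 = (-1)^(q + n(n-1)/2).
p = 4, q = 5, n = p + q = 9
n(n-1)/2 = 9 * 8 / 2 = 36
Exponent = q + n(n-1)/2 = 5 + 36 = 41
I^2 = (-1)^41 = -1


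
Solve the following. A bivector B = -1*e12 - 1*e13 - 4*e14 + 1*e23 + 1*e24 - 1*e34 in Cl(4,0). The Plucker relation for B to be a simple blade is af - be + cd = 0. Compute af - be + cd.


Plucker relation: af - be + cd
a*f = (-1)*(-1) = 1
b*e = (-1)*1 = -1
c*d = (-4)*1 = -4
af - be + cd = 1 - (-1) + (-4)
= -2


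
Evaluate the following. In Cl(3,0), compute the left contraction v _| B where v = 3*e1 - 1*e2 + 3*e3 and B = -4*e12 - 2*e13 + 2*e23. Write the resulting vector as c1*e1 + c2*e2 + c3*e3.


Left contraction v _| B = <vB>_1 (grade-1 part of the geometric product vB).
Using e1_|e12 = e2, e2_|e12 = -e1, e1_|e13 = e3, e3_|e13 = -e1, e2_|e23 = e3, e3_|e23 = -e2:
e1 coeff: -v2*b12 - v3*b13 = -(-1)*(-4) - (3)*(-2) = 2
e2 coeff: v1*b12 - v3*b23 = (3)*(-4) - (3)*(2) = -18
e3 coeff: v1*b13 + v2*b23 = (3)*(-2) + (-1)*(2) = -8
v _| B = 2*e1 - 18*e2 - 8*e3


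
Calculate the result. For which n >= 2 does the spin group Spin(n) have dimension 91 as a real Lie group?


dim Spin(n) = dim so(n) = n(n-1)/2.
Solve n(n-1)/2 = 91, i.e. n^2 - n - 182 = 0.
Discriminant = 1 + 8*91 = 729
n = (1 + sqrt(729))/2 = (1 + 27)/2 = 14


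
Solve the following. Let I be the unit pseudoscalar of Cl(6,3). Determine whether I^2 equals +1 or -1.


The pseudoscalar I = e1...e_n (product of all n generators) of Cl(p,q) satisfies I^2 = (-1)^(q + n(n-1)/2).
p = 6, q = 3, n = p + q = 9
n(n-1)/2 = 9 * 8 / 2 = 36
Exponent = q + n(n-1)/2 = 3 + 36 = 39
I^2 = (-1)^39 = -1


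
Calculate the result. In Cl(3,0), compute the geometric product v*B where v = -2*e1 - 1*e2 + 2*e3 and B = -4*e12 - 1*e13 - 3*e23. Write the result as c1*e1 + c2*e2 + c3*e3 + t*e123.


vB has grade-1 (vector) and grade-3 (trivector) parts: vB = (v _| B) + (v ^ B).
Vector part <vB>_1:
  e1: -v2*b12 - v3*b13 = -(-1)*(-4) - (2)*(-1) = -2
  e2: v1*b12 - v3*b23 = (-2)*(-4) - (2)*(-3) = 14
  e3: v1*b13 + v2*b23 = (-2)*(-1) + (-1)*(-3) = 5
Trivector part <vB>_3:
  e123: v1*b23 - v2*b13 + v3*b12 = (-2)*(-3) - (-1)*(-1) + (2)*(-4) = -3
vB = -2*e1 + 14*e2 + 5*e3 - 3*e123


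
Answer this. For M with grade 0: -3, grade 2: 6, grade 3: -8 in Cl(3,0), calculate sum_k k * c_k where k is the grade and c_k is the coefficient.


Grade-weighted sum = sum of grade_k * coefficient_k
0*(-3) = 0
2*6 = 12
3*(-8) = -24
Total = 0 + 12 + (-24) = -12


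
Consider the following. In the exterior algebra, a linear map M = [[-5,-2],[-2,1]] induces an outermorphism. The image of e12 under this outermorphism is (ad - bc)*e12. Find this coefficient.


The outermorphism of a linear map f sends e1^e2 to f(e1)^f(e2).
f(e1) = -5*e1 - 2*e2
f(e2) = -2*e1 + 1*e2
f(e1) ^ f(e2) = (-5*e1 - 2*e2) ^ (-2*e1 + 1*e2)
= (-5)*1*e12 + (-2)*(-2)*e21
= (-5 - 4)*e12
= -9*e12
Coefficient = -9


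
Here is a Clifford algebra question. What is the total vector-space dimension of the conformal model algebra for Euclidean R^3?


The conformal model of R^3 uses Cl(4,1): the 3 Euclidean generators plus two extra orthogonal generators e+ (e+^2 = +1) and e- (e-^2 = -1), from which the null vectors e0, einf are built.
Number of generators m = 3 + 2 = 5.
dim Cl(p,q) = 2^m = 2^5 = 32


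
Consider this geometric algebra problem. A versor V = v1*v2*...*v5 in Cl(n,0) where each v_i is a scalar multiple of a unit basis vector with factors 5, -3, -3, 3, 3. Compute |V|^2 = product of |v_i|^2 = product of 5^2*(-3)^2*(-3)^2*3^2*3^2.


Each vector v_i has |v_i|^2 = s_i^2
Squared scales: 5^2 = 25, (-3)^2 = 9, (-3)^2 = 9, 3^2 = 9, 3^2 = 9
|V|^2 = 25 * 9 * 9 * 9 * 9
= 164025


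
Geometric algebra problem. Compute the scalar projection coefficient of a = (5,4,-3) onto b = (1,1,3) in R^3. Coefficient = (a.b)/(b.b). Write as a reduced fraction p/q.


Projection coefficient = (a . b) / (b . b)
a . b = 5*1 + 4*1 + (-3)*3
= 5 + 4 + (-9) = 0
b . b = 1^2 + 1^2 + 3^2
= 1 + 1 + 9 = 11
Coefficient = 0/11
In lowest terms: 0/1


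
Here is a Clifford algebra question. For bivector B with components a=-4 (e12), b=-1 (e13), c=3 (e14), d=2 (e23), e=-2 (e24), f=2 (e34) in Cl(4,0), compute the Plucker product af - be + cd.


Plucker relation: af - be + cd
a*f = (-4)*2 = -8
b*e = (-1)*(-2) = 2
c*d = 3*2 = 6
af - be + cd = -8 - 2 + 6
= -4


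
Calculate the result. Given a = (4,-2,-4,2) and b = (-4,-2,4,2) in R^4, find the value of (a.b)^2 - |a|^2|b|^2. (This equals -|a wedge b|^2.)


a . b = 4*(-4) + (-2)*(-2) + (-4)*4 + 2*2
= -16 + 4 + (-16) + 4 = -24
|a|^2 = 4^2 + (-2)^2 + (-4)^2 + 2^2 = 40
|b|^2 = (-4)^2 + (-2)^2 + 4^2 + 2^2 = 40
(a.b)^2 = (-24)^2 = 576
|a|^2 * |b|^2 = 40 * 40 = 1600
Result = 576 - 1600 = -1024


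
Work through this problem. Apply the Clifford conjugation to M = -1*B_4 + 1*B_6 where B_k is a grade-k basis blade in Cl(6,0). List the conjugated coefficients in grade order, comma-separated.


Clifford conjugate sign for grade k: (-1)^(k(k+1)/2)
Grade 4: (-1)^(4*5/2) = (-1)^10 = 1, coeff -1 -> -1
Grade 6: (-1)^(6*7/2) = (-1)^21 = -1, coeff 1 -> -1
Conjugated coefficients: -1, -1


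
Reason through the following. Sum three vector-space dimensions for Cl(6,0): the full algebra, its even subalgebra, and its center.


n = 6 + 0 = 6
Total dim = 2^6 = 64
Even subalgebra dim = 2^5 = 32
n is even, so center dim = 1
Sum = 64 + 32 + 1 = 97


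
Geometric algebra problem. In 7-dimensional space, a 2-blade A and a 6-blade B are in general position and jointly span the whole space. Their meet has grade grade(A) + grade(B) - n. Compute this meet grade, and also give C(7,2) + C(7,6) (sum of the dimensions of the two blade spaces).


Meet grade = grade(A) + grade(B) - n
= 2 + 6 - 7 = 1
C(7,2) = 21
C(7,6) = 7
dim_A + dim_B = 21 + 7 = 28


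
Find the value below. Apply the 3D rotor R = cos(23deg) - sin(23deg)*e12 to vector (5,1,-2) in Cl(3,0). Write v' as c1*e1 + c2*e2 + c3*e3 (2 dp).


Rotor R = cos(23deg) - sin(23deg)*e12
Rotation angle theta = 2 * 23 = 46 degrees in the e12 plane (e1 -> e2).
The component perpendicular to the plane (e3) is invariant: v'_3 = v3 = -2.00
cos(46deg) = 0.6947, sin(46deg) = 0.7193
v'_1 = v1*cos(theta) - v2*sin(theta) = 5*0.6947 - 1*0.7193 = 2.75
v'_2 = v1*sin(theta) + v2*cos(theta) = 5*0.7193 + 1*0.6947 = 4.29
v' = 2.75*e1 + 4.29*e2 - 2.00*e3


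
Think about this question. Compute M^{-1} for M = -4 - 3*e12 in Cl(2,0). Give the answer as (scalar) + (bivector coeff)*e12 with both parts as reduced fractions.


M = -4 - 3*e12, where e12^2 = -1.
Since M commutes with its reverse ~M = a - b*e12, M * ~M = a^2 - b^2*e12^2 = a^2 + b^2.
So M^{-1} = ~M / (a^2 + b^2) = (a - b*e12)/(a^2 + b^2).
a^2 + b^2 = 16 + 9 = 25
Scalar part = -4/25 = -4/25
Bivector coeff = 3/25 = 3/25
M^{-1} = -4/25 + 3/25*e12


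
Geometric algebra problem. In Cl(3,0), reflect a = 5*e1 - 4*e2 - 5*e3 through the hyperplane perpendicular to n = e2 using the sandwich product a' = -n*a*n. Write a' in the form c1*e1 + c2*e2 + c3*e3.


Reflection formula: a' = -n*a*n, with n = e2 (unit vector, n^2 = 1).
For reflection through hyperplane perp to e2:
The component along e2 flips sign, others stay.
a = (5, -4, -5)
a' = (5, 4, -5)
a' = 5*e1 + 4*e2 - 5*e3


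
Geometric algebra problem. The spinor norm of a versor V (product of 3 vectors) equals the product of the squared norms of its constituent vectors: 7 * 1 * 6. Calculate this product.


Spinor norm N(V) = |v1|^2 * |v2|^2 * ... * |v3|^2
= 7 * 1 * 6
Running product: 7, 7, 42
N(V) = 42


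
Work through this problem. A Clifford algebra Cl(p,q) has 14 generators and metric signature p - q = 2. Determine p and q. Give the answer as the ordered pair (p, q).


We need p + q = 14 and p - q = 2.
Adding: 2p = 14 + 2 = 16, so p = 8.
Then q = 14 - 8 = 6.
(p, q) = (8, 6)


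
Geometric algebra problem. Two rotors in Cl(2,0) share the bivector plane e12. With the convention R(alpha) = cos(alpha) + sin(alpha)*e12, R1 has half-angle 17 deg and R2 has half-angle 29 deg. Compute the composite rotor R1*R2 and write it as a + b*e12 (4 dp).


Same-plane rotors commute and their half-angles add:
R1*R2 = cos(a1 + a2) + sin(a1 + a2)*e12.
a1 + a2 = 17 + 29 = 46 deg
cos(46 deg) = 0.6947
sin(46 deg) = 0.7193
R1*R2 = 0.6947 + 0.7193*e12


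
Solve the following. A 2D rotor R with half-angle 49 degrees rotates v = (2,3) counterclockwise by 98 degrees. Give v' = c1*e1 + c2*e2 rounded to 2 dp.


Rotor R = cos(49deg) - sin(49deg)*e12
Rotation angle theta = 2 * 49 = 98 degrees
v' = R*v*~R rotates v by theta.
cos(98deg) = -0.1392, sin(98deg) = 0.9903
v'_1 = 2*cos(98deg) - 3*sin(98deg)
= 2*(-0.1392) - 3*0.9903
= -3.25
v'_2 = 2*sin(98deg) + 3*cos(98deg)
= 2*0.9903 + 3*(-0.1392)
= 1.56
v' = -3.25*e1 + 1.56*e2


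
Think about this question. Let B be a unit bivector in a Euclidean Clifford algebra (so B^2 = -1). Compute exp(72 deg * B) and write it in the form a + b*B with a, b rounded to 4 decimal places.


For a unit bivector B with B^2 = -1, the exponential series gives
e^(theta*B) = cos(theta) + sin(theta)*B (the GA analogue of Euler's formula).
theta = 72 degrees = 1.256637 rad
cos(72 deg) = 0.3090
sin(72 deg) = 0.9511
exp(theta*B) = 0.3090 + 0.9511*B


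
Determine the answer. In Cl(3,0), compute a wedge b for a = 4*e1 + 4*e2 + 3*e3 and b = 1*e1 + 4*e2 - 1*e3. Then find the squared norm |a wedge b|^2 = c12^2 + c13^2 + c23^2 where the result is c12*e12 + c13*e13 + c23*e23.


a wedge b = (a1*b2 - a2*b1)*e12 + (a1*b3 - a3*b1)*e13 + (a2*b3 - a3*b2)*e23
e12 coeff: 4*4 - 4*1 = 16 - 4 = 12
e13 coeff: 4*(-1) - 3*1 = -4 - 3 = -7
e23 coeff: 4*(-1) - 3*4 = -4 - 12 = -16
|a wedge b|^2 = 12^2 + (-7)^2 + (-16)^2
= 144 + 49 + 256
= 449


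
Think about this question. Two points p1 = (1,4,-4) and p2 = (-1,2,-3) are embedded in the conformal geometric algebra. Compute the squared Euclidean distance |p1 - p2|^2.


p1 - p2 = (2, 2, -1)
|p1 - p2|^2 = 2^2 + 2^2 + (-1)^2
= 4 + 4 + 1
= 9


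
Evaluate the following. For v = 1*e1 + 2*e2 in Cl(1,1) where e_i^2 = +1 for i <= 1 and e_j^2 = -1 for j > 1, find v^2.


v^2 = sum of c_i^2 * e_i^2
Positive signature terms (e_i^2 = +1): 1^2 = 1
Negative signature terms (e_j^2 = -1): 2^2 = 4
v^2 = 1 - 4 = -3


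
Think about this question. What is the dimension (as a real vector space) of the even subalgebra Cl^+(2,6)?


Even subalgebra dimension = 2^(n-1)
n = 2 + 6 = 8
2^(8 - 1) = 2^7 = 128
Verification: sum of C(8,k) for even k = 1 + 28 + 70 + 28 + 1 = 128
Result = 128


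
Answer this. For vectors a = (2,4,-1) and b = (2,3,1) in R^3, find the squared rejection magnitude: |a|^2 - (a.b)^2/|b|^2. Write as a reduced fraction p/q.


|a|^2 = 2^2 + 4^2 + (-1)^2 = 21
|b|^2 = 2^2 + 3^2 + 1^2 = 14
a . b = 2*2 + 4*3 + (-1)*1 = 15
(a.b)^2 = 15^2 = 225
|rej|^2 = 21 - 225/14
= (294 - 225)/14
= 69/14
In lowest terms: 69/14


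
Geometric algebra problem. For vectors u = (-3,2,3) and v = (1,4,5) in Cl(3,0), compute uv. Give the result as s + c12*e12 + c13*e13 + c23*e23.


In Cl(3,0): e_i^2 = 1, e_ie_j = -e_je_i for i != j.
Scalar part = u . v = (-3)*1 + 2*4 + 3*5
= -3 + 8 + 15 = 20
e12 coeff = (-3)*4 - 2*1 = -12 - 2 = -14
e13 coeff = (-3)*5 - 3*1 = -15 - 3 = -18
e23 coeff = 2*5 - 3*4 = 10 - 12 = -2
uv = 20 - 14*e12 - 18*e13 - 2*e23


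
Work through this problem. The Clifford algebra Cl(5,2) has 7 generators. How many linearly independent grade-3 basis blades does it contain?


Number of grade-k basis blades in Cl(p,q) with n = p + q is C(n, k).
n = 5 + 2 = 7
C(7, 3) = 7! / (3! * 4!)
= 5040 / (6 * 24)
= 35


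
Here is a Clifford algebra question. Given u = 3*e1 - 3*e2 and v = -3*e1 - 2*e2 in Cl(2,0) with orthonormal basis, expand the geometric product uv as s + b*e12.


Expand: (3*e1 - 3*e2)(-3*e1 - 2*e2)
= 3*(-3)*e1e1 + 3*(-2)*e1e2 + (-3)*(-3)*e2e1 + (-3)*(-2)*e2e2
Using e1^2 = e2^2 = 1, e2e1 = -e1e2:
Scalar part s = 3*(-3) + (-3)*(-2) = -9 + 6 = -3
Bivector part b = 3*(-2) - (-3)*(-3) = -6 - 9 = -15
uv = -3 - 15*e12


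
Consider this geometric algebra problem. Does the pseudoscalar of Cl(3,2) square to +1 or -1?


The pseudoscalar I = e1...e_n (product of all n generators) of Cl(p,q) satisfies I^2 = (-1)^(q + n(n-1)/2).
p = 3, q = 2, n = p + q = 5
n(n-1)/2 = 5 * 4 / 2 = 10
Exponent = q + n(n-1)/2 = 2 + 10 = 12
I^2 = (-1)^12 = +1


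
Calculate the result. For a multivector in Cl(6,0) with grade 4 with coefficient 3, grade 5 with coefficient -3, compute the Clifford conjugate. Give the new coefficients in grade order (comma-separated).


Clifford conjugate sign for grade k: (-1)^(k(k+1)/2)
Grade 4: (-1)^(4*5/2) = (-1)^10 = 1, coeff 3 -> 3
Grade 5: (-1)^(5*6/2) = (-1)^15 = -1, coeff -3 -> 3
Conjugated coefficients: 3, 3


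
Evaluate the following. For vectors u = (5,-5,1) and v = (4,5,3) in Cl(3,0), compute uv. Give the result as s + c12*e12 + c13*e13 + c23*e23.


In Cl(3,0): e_i^2 = 1, e_ie_j = -e_je_i for i != j.
Scalar part = u . v = 5*4 + (-5)*5 + 1*3
= 20 + (-25) + 3 = -2
e12 coeff = 5*5 - (-5)*4 = 25 - (-20) = 45
e13 coeff = 5*3 - 1*4 = 15 - 4 = 11
e23 coeff = (-5)*3 - 1*5 = -15 - 5 = -20
uv = -2 + 45*e12 + 11*e13 - 20*e23


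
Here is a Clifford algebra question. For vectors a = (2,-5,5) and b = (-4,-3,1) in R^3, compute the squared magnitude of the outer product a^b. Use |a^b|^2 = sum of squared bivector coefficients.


a wedge b = (a1*b2 - a2*b1)*e12 + (a1*b3 - a3*b1)*e13 + (a2*b3 - a3*b2)*e23
e12 coeff: 2*(-3) - (-5)*(-4) = -6 - 20 = -26
e13 coeff: 2*1 - 5*(-4) = 2 - (-20) = 22
e23 coeff: (-5)*1 - 5*(-3) = -5 - (-15) = 10
|a wedge b|^2 = (-26)^2 + 22^2 + 10^2
= 676 + 484 + 100
= 1260


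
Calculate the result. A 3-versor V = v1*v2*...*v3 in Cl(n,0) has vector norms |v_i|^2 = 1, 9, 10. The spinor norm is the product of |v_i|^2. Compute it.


Spinor norm N(V) = |v1|^2 * |v2|^2 * ... * |v3|^2
= 1 * 9 * 10
Running product: 1, 9, 90
N(V) = 90


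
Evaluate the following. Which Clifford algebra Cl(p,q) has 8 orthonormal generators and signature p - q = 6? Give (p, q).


We need p + q = 8 and p - q = 6.
Adding: 2p = 8 + 6 = 14, so p = 7.
Then q = 8 - 7 = 1.
(p, q) = (7, 1)


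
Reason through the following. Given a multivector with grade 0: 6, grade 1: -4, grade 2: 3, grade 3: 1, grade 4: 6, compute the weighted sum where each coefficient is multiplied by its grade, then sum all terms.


Grade-weighted sum = sum of grade_k * coefficient_k
0*6 = 0
1*(-4) = -4
2*3 = 6
3*1 = 3
4*6 = 24
Total = 0 + (-4) + 6 + 3 + 24 = 29


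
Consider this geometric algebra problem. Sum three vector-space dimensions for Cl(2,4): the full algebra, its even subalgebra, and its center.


n = 2 + 4 = 6
Total dim = 2^6 = 64
Even subalgebra dim = 2^5 = 32
n is even, so center dim = 1
Sum = 64 + 32 + 1 = 97


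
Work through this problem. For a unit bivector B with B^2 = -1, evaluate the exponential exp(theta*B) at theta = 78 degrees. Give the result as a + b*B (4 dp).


For a unit bivector B with B^2 = -1, the exponential series gives
e^(theta*B) = cos(theta) + sin(theta)*B (the GA analogue of Euler's formula).
theta = 78 degrees = 1.361357 rad
cos(78 deg) = 0.2079
sin(78 deg) = 0.9781
exp(theta*B) = 0.2079 + 0.9781*B


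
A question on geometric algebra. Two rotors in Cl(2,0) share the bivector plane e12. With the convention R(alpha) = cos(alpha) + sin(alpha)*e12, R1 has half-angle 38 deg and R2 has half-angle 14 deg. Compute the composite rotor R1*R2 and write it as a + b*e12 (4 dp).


Same-plane rotors commute and their half-angles add:
R1*R2 = cos(a1 + a2) + sin(a1 + a2)*e12.
a1 + a2 = 38 + 14 = 52 deg
cos(52 deg) = 0.6157
sin(52 deg) = 0.7880
R1*R2 = 0.6157 + 0.7880*e12


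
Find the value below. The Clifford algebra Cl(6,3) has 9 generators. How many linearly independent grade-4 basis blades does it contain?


Number of grade-k basis blades in Cl(p,q) with n = p + q is C(n, k).
n = 6 + 3 = 9
C(9, 4) = 9! / (4! * 5!)
= 362880 / (24 * 120)
= 126


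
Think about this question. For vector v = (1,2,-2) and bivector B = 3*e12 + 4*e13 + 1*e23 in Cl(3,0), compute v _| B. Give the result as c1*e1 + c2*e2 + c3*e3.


Left contraction v _| B = <vB>_1 (grade-1 part of the geometric product vB).
Using e1_|e12 = e2, e2_|e12 = -e1, e1_|e13 = e3, e3_|e13 = -e1, e2_|e23 = e3, e3_|e23 = -e2:
e1 coeff: -v2*b12 - v3*b13 = -(2)*(3) - (-2)*(4) = 2
e2 coeff: v1*b12 - v3*b23 = (1)*(3) - (-2)*(1) = 5
e3 coeff: v1*b13 + v2*b23 = (1)*(4) + (2)*(1) = 6
v _| B = 2*e1 + 5*e2 + 6*e3


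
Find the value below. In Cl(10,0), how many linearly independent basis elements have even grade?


Even subalgebra dimension = 2^(n-1)
n = 10 + 0 = 10
2^(10 - 1) = 2^9 = 512
Verification: sum of C(10,k) for even k = 1 + 45 + 210 + 210 + 45 + 1 = 512
Result = 512


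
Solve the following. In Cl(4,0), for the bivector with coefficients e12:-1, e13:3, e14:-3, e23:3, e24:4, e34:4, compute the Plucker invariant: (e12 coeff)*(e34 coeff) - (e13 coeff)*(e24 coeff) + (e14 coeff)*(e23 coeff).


Plucker relation: af - be + cd
a*f = (-1)*4 = -4
b*e = 3*4 = 12
c*d = (-3)*3 = -9
af - be + cd = -4 - 12 + (-9)
= -25


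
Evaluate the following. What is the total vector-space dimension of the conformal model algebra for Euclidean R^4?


The conformal model of R^4 uses Cl(5,1): the 4 Euclidean generators plus two extra orthogonal generators e+ (e+^2 = +1) and e- (e-^2 = -1), from which the null vectors e0, einf are built.
Number of generators m = 4 + 2 = 6.
dim Cl(p,q) = 2^m = 2^6 = 64


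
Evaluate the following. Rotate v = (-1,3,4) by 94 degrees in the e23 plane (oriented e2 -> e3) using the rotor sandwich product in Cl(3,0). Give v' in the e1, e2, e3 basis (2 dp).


Rotor R = cos(47deg) - sin(47deg)*e23
Rotation angle theta = 2 * 47 = 94 degrees in the e23 plane (e2 -> e3).
The component perpendicular to the plane (e1) is invariant: v'_1 = v1 = -1.00
cos(94deg) = -0.0698, sin(94deg) = 0.9976
v'_2 = v2*cos(theta) - v3*sin(theta) = 3*(-0.0698) - 4*0.9976 = -4.20
v'_3 = v2*sin(theta) + v3*cos(theta) = 3*0.9976 + 4*(-0.0698) = 2.71
v' = -1.00*e1 - 4.20*e2 + 2.71*e3


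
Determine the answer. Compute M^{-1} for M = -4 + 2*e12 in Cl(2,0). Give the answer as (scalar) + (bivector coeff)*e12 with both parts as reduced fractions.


M = -4 + 2*e12, where e12^2 = -1.
Since M commutes with its reverse ~M = a - b*e12, M * ~M = a^2 - b^2*e12^2 = a^2 + b^2.
So M^{-1} = ~M / (a^2 + b^2) = (a - b*e12)/(a^2 + b^2).
a^2 + b^2 = 16 + 4 = 20
Scalar part = -4/20 = -1/5
Bivector coeff = -2/20 = -1/10
M^{-1} = -1/5 - 1/10*e12


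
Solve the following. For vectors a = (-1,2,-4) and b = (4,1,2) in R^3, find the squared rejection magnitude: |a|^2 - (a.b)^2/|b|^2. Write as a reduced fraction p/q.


|a|^2 = (-1)^2 + 2^2 + (-4)^2 = 21
|b|^2 = 4^2 + 1^2 + 2^2 = 21
a . b = (-1)*4 + 2*1 + (-4)*2 = -10
(a.b)^2 = (-10)^2 = 100
|rej|^2 = 21 - 100/21
= (441 - 100)/21
= 341/21
In lowest terms: 341/21


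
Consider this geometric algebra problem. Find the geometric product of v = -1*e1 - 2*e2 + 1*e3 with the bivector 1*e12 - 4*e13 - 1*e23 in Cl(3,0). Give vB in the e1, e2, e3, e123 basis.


vB has grade-1 (vector) and grade-3 (trivector) parts: vB = (v _| B) + (v ^ B).
Vector part <vB>_1:
  e1: -v2*b12 - v3*b13 = -(-2)*(1) - (1)*(-4) = 6
  e2: v1*b12 - v3*b23 = (-1)*(1) - (1)*(-1) = 0
  e3: v1*b13 + v2*b23 = (-1)*(-4) + (-2)*(-1) = 6
Trivector part <vB>_3:
  e123: v1*b23 - v2*b13 + v3*b12 = (-1)*(-1) - (-2)*(-4) + (1)*(1) = -6
vB = 6*e1 + 0*e2 + 6*e3 - 6*e123


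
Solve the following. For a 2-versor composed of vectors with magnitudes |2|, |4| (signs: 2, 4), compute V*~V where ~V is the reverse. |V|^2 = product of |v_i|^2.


Each vector v_i has |v_i|^2 = s_i^2
Squared scales: 2^2 = 4, 4^2 = 16
|V|^2 = 4 * 16
= 64


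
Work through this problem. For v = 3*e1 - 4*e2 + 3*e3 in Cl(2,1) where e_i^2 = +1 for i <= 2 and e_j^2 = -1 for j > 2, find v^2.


v^2 = sum of c_i^2 * e_i^2
Positive signature terms (e_i^2 = +1): 3^2 + (-4)^2 = 25
Negative signature terms (e_j^2 = -1): 3^2 = 9
v^2 = 25 - 9 = 16


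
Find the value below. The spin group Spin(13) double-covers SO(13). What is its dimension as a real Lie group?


Spin(n) double-covers SO(n); both have Lie algebra so(n) of dimension n(n-1)/2.
n = 13
n(n-1) = 13 * 12 = 156
dim Spin(13) = 156/2 = 78


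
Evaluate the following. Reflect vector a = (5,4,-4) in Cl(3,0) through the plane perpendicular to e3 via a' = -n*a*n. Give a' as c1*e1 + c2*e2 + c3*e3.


Reflection formula: a' = -n*a*n, with n = e3 (unit vector, n^2 = 1).
For reflection through hyperplane perp to e3:
The component along e3 flips sign, others stay.
a = (5, 4, -4)
a' = (5, 4, 4)
a' = 5*e1 + 4*e2 + 4*e3


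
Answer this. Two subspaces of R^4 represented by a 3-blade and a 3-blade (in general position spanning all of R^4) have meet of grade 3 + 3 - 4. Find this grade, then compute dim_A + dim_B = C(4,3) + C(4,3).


Meet grade = grade(A) + grade(B) - n
= 3 + 3 - 4 = 2
C(4,3) = 4
C(4,3) = 4
dim_A + dim_B = 4 + 4 = 8


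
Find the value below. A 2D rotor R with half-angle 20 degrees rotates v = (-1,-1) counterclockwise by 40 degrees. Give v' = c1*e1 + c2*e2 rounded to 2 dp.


Rotor R = cos(20deg) - sin(20deg)*e12
Rotation angle theta = 2 * 20 = 40 degrees
v' = R*v*~R rotates v by theta.
cos(40deg) = 0.7660, sin(40deg) = 0.6428
v'_1 = -1*cos(40deg) - (-1)*sin(40deg)
= -1*0.7660 - (-1)*0.6428
= -0.12
v'_2 = -1*sin(40deg) + (-1)*cos(40deg)
= -1*0.6428 + (-1)*0.7660
= -1.41
v' = -0.12*e1 - 1.41*e2


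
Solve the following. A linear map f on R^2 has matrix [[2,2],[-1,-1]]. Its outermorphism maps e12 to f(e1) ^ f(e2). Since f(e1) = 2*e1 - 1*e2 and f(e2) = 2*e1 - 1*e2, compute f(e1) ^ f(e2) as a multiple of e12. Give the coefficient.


The outermorphism of a linear map f sends e1^e2 to f(e1)^f(e2).
f(e1) = 2*e1 - 1*e2
f(e2) = 2*e1 - 1*e2
f(e1) ^ f(e2) = (2*e1 - 1*e2) ^ (2*e1 - 1*e2)
= 2*(-1)*e12 + (-1)*2*e21
= (-2 - (-2))*e12
= 0*e12
Coefficient = 0


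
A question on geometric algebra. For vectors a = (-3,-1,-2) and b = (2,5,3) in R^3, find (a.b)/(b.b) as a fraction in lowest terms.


Projection coefficient = (a . b) / (b . b)
a . b = (-3)*2 + (-1)*5 + (-2)*3
= -6 + (-5) + (-6) = -17
b . b = 2^2 + 5^2 + 3^2
= 4 + 25 + 9 = 38
Coefficient = -17/38
In lowest terms: -17/38


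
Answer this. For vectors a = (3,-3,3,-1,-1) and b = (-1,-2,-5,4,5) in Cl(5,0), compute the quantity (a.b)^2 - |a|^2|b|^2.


a . b = 3*(-1) + (-3)*(-2) + 3*(-5) + (-1)*4 + (-1)*5
= -3 + 6 + (-15) + (-4) + (-5) = -21
|a|^2 = 3^2 + (-3)^2 + 3^2 + (-1)^2 + (-1)^2 = 29
|b|^2 = (-1)^2 + (-2)^2 + (-5)^2 + 4^2 + 5^2 = 71
(a.b)^2 = (-21)^2 = 441
|a|^2 * |b|^2 = 29 * 71 = 2059
Result = 441 - 2059 = -1618


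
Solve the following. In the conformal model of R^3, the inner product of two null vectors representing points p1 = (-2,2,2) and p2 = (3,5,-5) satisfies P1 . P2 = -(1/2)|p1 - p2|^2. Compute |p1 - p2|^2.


p1 - p2 = (-5, -3, 7)
|p1 - p2|^2 = (-5)^2 + (-3)^2 + 7^2
= 25 + 9 + 49
= 83


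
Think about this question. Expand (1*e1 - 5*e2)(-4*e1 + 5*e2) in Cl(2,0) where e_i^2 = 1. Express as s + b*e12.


Expand: (1*e1 - 5*e2)(-4*e1 + 5*e2)
= 1*(-4)*e1e1 + 1*5*e1e2 + (-5)*(-4)*e2e1 + (-5)*5*e2e2
Using e1^2 = e2^2 = 1, e2e1 = -e1e2:
Scalar part s = 1*(-4) + (-5)*5 = -4 + (-25) = -29
Bivector part b = 1*5 - (-5)*(-4) = 5 - 20 = -15
uv = -29 - 15*e12


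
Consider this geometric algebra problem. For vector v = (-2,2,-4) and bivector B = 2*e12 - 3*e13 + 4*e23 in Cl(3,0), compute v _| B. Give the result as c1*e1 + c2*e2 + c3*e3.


Left contraction v _| B = <vB>_1 (grade-1 part of the geometric product vB).
Using e1_|e12 = e2, e2_|e12 = -e1, e1_|e13 = e3, e3_|e13 = -e1, e2_|e23 = e3, e3_|e23 = -e2:
e1 coeff: -v2*b12 - v3*b13 = -(2)*(2) - (-4)*(-3) = -16
e2 coeff: v1*b12 - v3*b23 = (-2)*(2) - (-4)*(4) = 12
e3 coeff: v1*b13 + v2*b23 = (-2)*(-3) + (2)*(4) = 14
v _| B = -16*e1 + 12*e2 + 14*e3


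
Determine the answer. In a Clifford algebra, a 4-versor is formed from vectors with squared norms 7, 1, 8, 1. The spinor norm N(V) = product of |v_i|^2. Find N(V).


Spinor norm N(V) = |v1|^2 * |v2|^2 * ... * |v4|^2
= 7 * 1 * 8 * 1
Running product: 7, 7, 56, 56
N(V) = 56


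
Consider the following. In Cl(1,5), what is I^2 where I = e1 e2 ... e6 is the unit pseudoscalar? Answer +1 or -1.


The pseudoscalar I = e1...e_n (product of all n generators) of Cl(p,q) satisfies I^2 = (-1)^(q + n(n-1)/2).
p = 1, q = 5, n = p + q = 6
n(n-1)/2 = 6 * 5 / 2 = 15
Exponent = q + n(n-1)/2 = 5 + 15 = 20
I^2 = (-1)^20 = +1


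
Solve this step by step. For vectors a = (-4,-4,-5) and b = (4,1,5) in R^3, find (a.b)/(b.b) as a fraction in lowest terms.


Projection coefficient = (a . b) / (b . b)
a . b = (-4)*4 + (-4)*1 + (-5)*5
= -16 + (-4) + (-25) = -45
b . b = 4^2 + 1^2 + 5^2
= 16 + 1 + 25 = 42
Coefficient = -45/42
In lowest terms: -15/14


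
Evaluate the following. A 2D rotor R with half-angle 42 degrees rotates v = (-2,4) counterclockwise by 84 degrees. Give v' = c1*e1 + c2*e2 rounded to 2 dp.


Rotor R = cos(42deg) - sin(42deg)*e12
Rotation angle theta = 2 * 42 = 84 degrees
v' = R*v*~R rotates v by theta.
cos(84deg) = 0.1045, sin(84deg) = 0.9945
v'_1 = -2*cos(84deg) - 4*sin(84deg)
= -2*0.1045 - 4*0.9945
= -4.19
v'_2 = -2*sin(84deg) + 4*cos(84deg)
= -2*0.9945 + 4*0.1045
= -1.57
v' = -4.19*e1 - 1.57*e2


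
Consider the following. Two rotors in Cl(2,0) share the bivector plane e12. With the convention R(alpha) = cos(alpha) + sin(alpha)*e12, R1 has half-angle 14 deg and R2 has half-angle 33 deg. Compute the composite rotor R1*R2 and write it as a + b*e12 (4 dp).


Same-plane rotors commute and their half-angles add:
R1*R2 = cos(a1 + a2) + sin(a1 + a2)*e12.
a1 + a2 = 14 + 33 = 47 deg
cos(47 deg) = 0.6820
sin(47 deg) = 0.7314
R1*R2 = 0.6820 + 0.7314*e12


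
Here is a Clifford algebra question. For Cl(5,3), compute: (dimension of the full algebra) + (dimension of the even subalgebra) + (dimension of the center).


n = 5 + 3 = 8
Total dim = 2^8 = 256
Even subalgebra dim = 2^7 = 128
n is even, so center dim = 1
Sum = 256 + 128 + 1 = 385


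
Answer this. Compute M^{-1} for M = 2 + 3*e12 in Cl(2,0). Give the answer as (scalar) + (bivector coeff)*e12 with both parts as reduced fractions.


M = 2 + 3*e12, where e12^2 = -1.
Since M commutes with its reverse ~M = a - b*e12, M * ~M = a^2 - b^2*e12^2 = a^2 + b^2.
So M^{-1} = ~M / (a^2 + b^2) = (a - b*e12)/(a^2 + b^2).
a^2 + b^2 = 4 + 9 = 13
Scalar part = 2/13 = 2/13
Bivector coeff = -3/13 = -3/13
M^{-1} = 2/13 - 3/13*e12


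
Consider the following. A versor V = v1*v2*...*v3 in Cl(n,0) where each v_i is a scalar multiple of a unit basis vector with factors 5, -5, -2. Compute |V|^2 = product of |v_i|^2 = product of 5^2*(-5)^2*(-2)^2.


Each vector v_i has |v_i|^2 = s_i^2
Squared scales: 5^2 = 25, (-5)^2 = 25, (-2)^2 = 4
|V|^2 = 25 * 25 * 4
= 2500


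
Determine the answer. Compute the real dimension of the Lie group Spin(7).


Spin(n) double-covers SO(n); both have Lie algebra so(n) of dimension n(n-1)/2.
n = 7
n(n-1) = 7 * 6 = 42
dim Spin(7) = 42/2 = 21


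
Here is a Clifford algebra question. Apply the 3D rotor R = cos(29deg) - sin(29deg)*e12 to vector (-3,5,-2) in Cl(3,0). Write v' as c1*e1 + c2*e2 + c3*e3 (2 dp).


Rotor R = cos(29deg) - sin(29deg)*e12
Rotation angle theta = 2 * 29 = 58 degrees in the e12 plane (e1 -> e2).
The component perpendicular to the plane (e3) is invariant: v'_3 = v3 = -2.00
cos(58deg) = 0.5299, sin(58deg) = 0.8480
v'_1 = v1*cos(theta) - v2*sin(theta) = -3*0.5299 - 5*0.8480 = -5.83
v'_2 = v1*sin(theta) + v2*cos(theta) = -3*0.8480 + 5*0.5299 = 0.11
v' = -5.83*e1 + 0.11*e2 - 2.00*e3


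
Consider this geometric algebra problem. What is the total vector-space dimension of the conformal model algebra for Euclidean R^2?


The conformal model of R^2 uses Cl(3,1): the 2 Euclidean generators plus two extra orthogonal generators e+ (e+^2 = +1) and e- (e-^2 = -1), from which the null vectors e0, einf are built.
Number of generators m = 2 + 2 = 4.
dim Cl(p,q) = 2^m = 2^4 = 16


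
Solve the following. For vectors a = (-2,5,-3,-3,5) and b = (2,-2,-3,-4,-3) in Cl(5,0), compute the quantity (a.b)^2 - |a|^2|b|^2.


a . b = (-2)*2 + 5*(-2) + (-3)*(-3) + (-3)*(-4) + 5*(-3)
= -4 + (-10) + 9 + 12 + (-15) = -8
|a|^2 = (-2)^2 + 5^2 + (-3)^2 + (-3)^2 + 5^2 = 72
|b|^2 = 2^2 + (-2)^2 + (-3)^2 + (-4)^2 + (-3)^2 = 42
(a.b)^2 = (-8)^2 = 64
|a|^2 * |b|^2 = 72 * 42 = 3024
Result = 64 - 3024 = -2960


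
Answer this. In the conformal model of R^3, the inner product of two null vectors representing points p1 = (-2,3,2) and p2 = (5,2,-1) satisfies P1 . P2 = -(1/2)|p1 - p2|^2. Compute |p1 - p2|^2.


p1 - p2 = (-7, 1, 3)
|p1 - p2|^2 = (-7)^2 + 1^2 + 3^2
= 49 + 1 + 9
= 59


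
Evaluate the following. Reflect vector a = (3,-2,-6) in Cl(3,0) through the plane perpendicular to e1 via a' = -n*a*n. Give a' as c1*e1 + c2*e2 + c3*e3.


Reflection formula: a' = -n*a*n, with n = e1 (unit vector, n^2 = 1).
For reflection through hyperplane perp to e1:
The component along e1 flips sign, others stay.
a = (3, -2, -6)
a' = (-3, -2, -6)
a' = -3*e1 - 2*e2 - 6*e3


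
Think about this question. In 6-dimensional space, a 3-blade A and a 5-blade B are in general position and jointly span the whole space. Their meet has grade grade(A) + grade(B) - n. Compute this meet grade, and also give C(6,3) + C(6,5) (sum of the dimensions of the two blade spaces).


Meet grade = grade(A) + grade(B) - n
= 3 + 5 - 6 = 2
C(6,3) = 20
C(6,5) = 6
dim_A + dim_B = 20 + 6 = 26


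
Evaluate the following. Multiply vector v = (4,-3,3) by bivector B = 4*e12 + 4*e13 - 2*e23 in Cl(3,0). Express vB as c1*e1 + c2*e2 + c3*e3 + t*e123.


vB has grade-1 (vector) and grade-3 (trivector) parts: vB = (v _| B) + (v ^ B).
Vector part <vB>_1:
  e1: -v2*b12 - v3*b13 = -(-3)*(4) - (3)*(4) = 0
  e2: v1*b12 - v3*b23 = (4)*(4) - (3)*(-2) = 22
  e3: v1*b13 + v2*b23 = (4)*(4) + (-3)*(-2) = 22
Trivector part <vB>_3:
  e123: v1*b23 - v2*b13 + v3*b12 = (4)*(-2) - (-3)*(4) + (3)*(4) = 16
vB = 0*e1 + 22*e2 + 22*e3 + 16*e123


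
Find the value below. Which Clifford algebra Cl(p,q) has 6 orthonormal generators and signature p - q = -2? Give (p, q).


We need p + q = 6 and p - q = -2.
Adding: 2p = 6 + (-2) = 4, so p = 2.
Then q = 6 - 2 = 4.
(p, q) = (2, 4)


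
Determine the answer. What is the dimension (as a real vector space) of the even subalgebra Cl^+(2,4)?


Even subalgebra dimension = 2^(n-1)
n = 2 + 4 = 6
2^(6 - 1) = 2^5 = 32
Verification: sum of C(6,k) for even k = 1 + 15 + 15 + 1 = 32
Result = 32


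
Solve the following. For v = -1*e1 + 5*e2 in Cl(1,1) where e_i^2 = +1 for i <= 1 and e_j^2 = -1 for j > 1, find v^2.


v^2 = sum of c_i^2 * e_i^2
Positive signature terms (e_i^2 = +1): (-1)^2 = 1
Negative signature terms (e_j^2 = -1): 5^2 = 25
v^2 = 1 - 25 = -24


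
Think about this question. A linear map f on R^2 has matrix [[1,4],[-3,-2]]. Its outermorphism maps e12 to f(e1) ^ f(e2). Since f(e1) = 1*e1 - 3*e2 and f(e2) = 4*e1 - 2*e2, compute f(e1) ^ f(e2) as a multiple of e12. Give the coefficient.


The outermorphism of a linear map f sends e1^e2 to f(e1)^f(e2).
f(e1) = 1*e1 - 3*e2
f(e2) = 4*e1 - 2*e2
f(e1) ^ f(e2) = (1*e1 - 3*e2) ^ (4*e1 - 2*e2)
= 1*(-2)*e12 + (-3)*4*e21
= (-2 - (-12))*e12
= 10*e12
Coefficient = 10


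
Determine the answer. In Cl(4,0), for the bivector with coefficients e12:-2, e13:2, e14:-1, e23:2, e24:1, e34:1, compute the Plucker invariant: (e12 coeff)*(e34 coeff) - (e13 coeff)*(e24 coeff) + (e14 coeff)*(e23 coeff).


Plucker relation: af - be + cd
a*f = (-2)*1 = -2
b*e = 2*1 = 2
c*d = (-1)*2 = -2
af - be + cd = -2 - 2 + (-2)
= -6


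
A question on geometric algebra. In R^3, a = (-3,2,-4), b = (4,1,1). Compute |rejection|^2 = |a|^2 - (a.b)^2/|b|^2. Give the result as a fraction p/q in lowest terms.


|a|^2 = (-3)^2 + 2^2 + (-4)^2 = 29
|b|^2 = 4^2 + 1^2 + 1^2 = 18
a . b = (-3)*4 + 2*1 + (-4)*1 = -14
(a.b)^2 = (-14)^2 = 196
|rej|^2 = 29 - 196/18
= (522 - 196)/18
= 326/18
In lowest terms: 163/9


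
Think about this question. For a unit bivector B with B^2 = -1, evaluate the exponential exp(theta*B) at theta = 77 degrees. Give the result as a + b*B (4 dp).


For a unit bivector B with B^2 = -1, the exponential series gives
e^(theta*B) = cos(theta) + sin(theta)*B (the GA analogue of Euler's formula).
theta = 77 degrees = 1.343904 rad
cos(77 deg) = 0.2250
sin(77 deg) = 0.9744
exp(theta*B) = 0.2250 + 0.9744*B


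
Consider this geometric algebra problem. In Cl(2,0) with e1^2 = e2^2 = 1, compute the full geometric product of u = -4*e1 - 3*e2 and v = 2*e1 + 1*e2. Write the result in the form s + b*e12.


Expand: (-4*e1 - 3*e2)(2*e1 + 1*e2)
= (-4)*2*e1e1 + (-4)*1*e1e2 + (-3)*2*e2e1 + (-3)*1*e2e2
Using e1^2 = e2^2 = 1, e2e1 = -e1e2:
Scalar part s = (-4)*2 + (-3)*1 = -8 + (-3) = -11
Bivector part b = (-4)*1 - (-3)*2 = -4 - (-6) = 2
uv = -11 + 2*e12


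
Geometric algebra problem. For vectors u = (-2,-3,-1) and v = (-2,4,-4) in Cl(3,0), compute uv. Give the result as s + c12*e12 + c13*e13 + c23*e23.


In Cl(3,0): e_i^2 = 1, e_ie_j = -e_je_i for i != j.
Scalar part = u . v = (-2)*(-2) + (-3)*4 + (-1)*(-4)
= 4 + (-12) + 4 = -4
e12 coeff = (-2)*4 - (-3)*(-2) = -8 - 6 = -14
e13 coeff = (-2)*(-4) - (-1)*(-2) = 8 - 2 = 6
e23 coeff = (-3)*(-4) - (-1)*4 = 12 - (-4) = 16
uv = -4 - 14*e12 + 6*e13 + 16*e23


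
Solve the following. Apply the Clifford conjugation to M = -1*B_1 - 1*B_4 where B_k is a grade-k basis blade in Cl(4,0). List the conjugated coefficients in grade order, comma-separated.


Clifford conjugate sign for grade k: (-1)^(k(k+1)/2)
Grade 1: (-1)^(1*2/2) = (-1)^1 = -1, coeff -1 -> 1
Grade 4: (-1)^(4*5/2) = (-1)^10 = 1, coeff -1 -> -1
Conjugated coefficients: 1, -1


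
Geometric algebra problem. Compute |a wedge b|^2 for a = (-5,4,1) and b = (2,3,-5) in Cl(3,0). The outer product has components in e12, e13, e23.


a wedge b = (a1*b2 - a2*b1)*e12 + (a1*b3 - a3*b1)*e13 + (a2*b3 - a3*b2)*e23
e12 coeff: (-5)*3 - 4*2 = -15 - 8 = -23
e13 coeff: (-5)*(-5) - 1*2 = 25 - 2 = 23
e23 coeff: 4*(-5) - 1*3 = -20 - 3 = -23
|a wedge b|^2 = (-23)^2 + 23^2 + (-23)^2
= 529 + 529 + 529
= 1587


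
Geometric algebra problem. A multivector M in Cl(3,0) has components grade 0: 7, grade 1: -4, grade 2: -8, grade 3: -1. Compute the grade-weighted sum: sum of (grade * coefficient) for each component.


Grade-weighted sum = sum of grade_k * coefficient_k
0*7 = 0
1*(-4) = -4
2*(-8) = -16
3*(-1) = -3
Total = 0 + (-4) + (-16) + (-3) = -23


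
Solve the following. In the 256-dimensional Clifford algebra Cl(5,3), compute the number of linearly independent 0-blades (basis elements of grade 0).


Number of grade-k basis blades in Cl(p,q) with n = p + q is C(n, k).
n = 5 + 3 = 8
C(8, 0) = 8! / (0! * 8!)
= 40320 / (1 * 40320)
= 1


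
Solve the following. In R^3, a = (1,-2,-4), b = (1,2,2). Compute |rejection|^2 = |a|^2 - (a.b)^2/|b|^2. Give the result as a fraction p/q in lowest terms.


|a|^2 = 1^2 + (-2)^2 + (-4)^2 = 21
|b|^2 = 1^2 + 2^2 + 2^2 = 9
a . b = 1*1 + (-2)*2 + (-4)*2 = -11
(a.b)^2 = (-11)^2 = 121
|rej|^2 = 21 - 121/9
= (189 - 121)/9
= 68/9
In lowest terms: 68/9


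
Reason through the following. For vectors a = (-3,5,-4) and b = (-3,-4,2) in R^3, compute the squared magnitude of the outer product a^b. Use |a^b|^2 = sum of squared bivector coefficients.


a wedge b = (a1*b2 - a2*b1)*e12 + (a1*b3 - a3*b1)*e13 + (a2*b3 - a3*b2)*e23
e12 coeff: (-3)*(-4) - 5*(-3) = 12 - (-15) = 27
e13 coeff: (-3)*2 - (-4)*(-3) = -6 - 12 = -18
e23 coeff: 5*2 - (-4)*(-4) = 10 - 16 = -6
|a wedge b|^2 = 27^2 + (-18)^2 + (-6)^2
= 729 + 324 + 36
= 1089


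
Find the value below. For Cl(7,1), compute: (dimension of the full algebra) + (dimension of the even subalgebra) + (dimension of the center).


n = 7 + 1 = 8
Total dim = 2^8 = 256
Even subalgebra dim = 2^7 = 128
n is even, so center dim = 1
Sum = 256 + 128 + 1 = 385


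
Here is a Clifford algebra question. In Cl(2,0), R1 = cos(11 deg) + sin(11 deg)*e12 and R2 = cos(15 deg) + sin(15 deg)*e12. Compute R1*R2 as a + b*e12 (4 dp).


Same-plane rotors commute and their half-angles add:
R1*R2 = cos(a1 + a2) + sin(a1 + a2)*e12.
a1 + a2 = 11 + 15 = 26 deg
cos(26 deg) = 0.8988
sin(26 deg) = 0.4384
R1*R2 = 0.8988 + 0.4384*e12


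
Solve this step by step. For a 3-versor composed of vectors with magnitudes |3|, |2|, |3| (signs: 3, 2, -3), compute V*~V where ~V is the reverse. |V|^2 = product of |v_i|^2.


Each vector v_i has |v_i|^2 = s_i^2
Squared scales: 3^2 = 9, 2^2 = 4, (-3)^2 = 9
|V|^2 = 9 * 4 * 9
= 324


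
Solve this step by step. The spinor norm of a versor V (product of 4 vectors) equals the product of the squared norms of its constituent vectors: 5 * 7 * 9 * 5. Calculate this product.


Spinor norm N(V) = |v1|^2 * |v2|^2 * ... * |v4|^2
= 5 * 7 * 9 * 5
Running product: 5, 35, 315, 1575
N(V) = 1575
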